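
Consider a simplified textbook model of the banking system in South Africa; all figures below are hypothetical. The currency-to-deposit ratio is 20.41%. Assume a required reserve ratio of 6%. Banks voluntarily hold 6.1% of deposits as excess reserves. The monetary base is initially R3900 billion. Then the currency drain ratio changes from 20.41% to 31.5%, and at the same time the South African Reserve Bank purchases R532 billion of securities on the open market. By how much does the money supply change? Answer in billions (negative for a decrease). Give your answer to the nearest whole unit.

-1078 billion

Before: m₁ = (1 + 0.2041) / (0.06 + 0.061 + 0.2041) ≈ 3.70378, MB₁ = 3900, so M₁ = 3.70378 × 3900 = 14444.742 billion.
After: m₂ = (1 + 0.315) / (0.06 + 0.061 + 0.315) ≈ 3.01606, MB₂ = 3900 + 532 = 4432, so M₂ = 3.01606 × 4432 ≈ 13367.1779 billion.
ΔM = M₂ − M₁ = 13367.1779 − 14444.742 = -1077.5641 billion.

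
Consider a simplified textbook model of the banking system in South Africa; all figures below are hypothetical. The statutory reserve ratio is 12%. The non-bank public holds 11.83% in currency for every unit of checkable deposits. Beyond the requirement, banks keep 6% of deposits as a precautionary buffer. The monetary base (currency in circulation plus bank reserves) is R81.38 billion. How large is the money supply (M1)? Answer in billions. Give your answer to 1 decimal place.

R305.1 billion

The money multiplier is m = (1 + c) / (rr + e + c) = (1 + 0.1183) / (0.12 + 0.06 + 0.1183) ≈ 3.7489.
So M = m × MB = 3.7489 × 81.38 ≈ 305.0855 billion.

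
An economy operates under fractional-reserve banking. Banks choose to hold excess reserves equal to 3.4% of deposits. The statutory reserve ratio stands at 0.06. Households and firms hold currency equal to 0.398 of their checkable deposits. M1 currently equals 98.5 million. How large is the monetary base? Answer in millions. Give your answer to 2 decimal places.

34.67 million

The money multiplier is m = (1 + c) / (rr + e + c) = (1 + 0.398) / (0.06 + 0.034 + 0.398) ≈ 2.84146.
MB = M / m = 98.5 / 2.84146 ≈ 34.6653 million.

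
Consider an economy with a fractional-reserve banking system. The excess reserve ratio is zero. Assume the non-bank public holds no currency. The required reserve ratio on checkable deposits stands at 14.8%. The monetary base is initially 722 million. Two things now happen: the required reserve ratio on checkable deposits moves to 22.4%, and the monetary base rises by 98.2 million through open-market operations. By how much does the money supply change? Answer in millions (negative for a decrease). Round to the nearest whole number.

-1217 million

Before: m₁ = 1 / (0.148) ≈ 6.7568, MB₁ = 722, so M₁ = 6.7568 × 722 = 4878.4096 million.
After: m₂ = 1 / (0.224) ≈ 4.4643, MB₂ = 722 + 98.2 = 820.2, so M₂ = 4.4643 × 820.2 ≈ 3661.6189 million.
ΔM = M₂ − M₁ = 3661.6189 − 4878.4096 = -1216.7907 million.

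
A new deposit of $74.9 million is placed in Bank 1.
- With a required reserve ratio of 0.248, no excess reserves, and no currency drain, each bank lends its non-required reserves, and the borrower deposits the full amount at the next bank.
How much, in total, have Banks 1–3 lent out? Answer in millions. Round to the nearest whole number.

Bank i lends (1 − rr)^i of the original deposit: Bank 1 lends 74.9·0.7520 = 56.3248, Bank 2 lends 74.9·0.7520² ≈ 42.3562, and so on.
Summing a geometric series: total = 74.9·[0.7520·(1 − 0.7520^3) / (1 − 0.7520)] ≈ 130.5329 million.

$131 million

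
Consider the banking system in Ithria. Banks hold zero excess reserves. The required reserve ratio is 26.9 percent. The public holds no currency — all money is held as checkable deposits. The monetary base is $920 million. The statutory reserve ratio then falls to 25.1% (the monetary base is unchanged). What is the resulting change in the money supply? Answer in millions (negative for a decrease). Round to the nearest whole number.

$245 million

Initially m₁ = 1 / (0.269) ≈ 3.7175, so M₁ = 3.7175 × 920 = 3420.1 million.
After the change m₂ = 1 / (0.251) ≈ 3.9841, so M₂ = 3.9841 × 920 = 3665.372 million.
ΔM = M₂ − M₁ = 3665.372 − 3420.1 = 245.272 million.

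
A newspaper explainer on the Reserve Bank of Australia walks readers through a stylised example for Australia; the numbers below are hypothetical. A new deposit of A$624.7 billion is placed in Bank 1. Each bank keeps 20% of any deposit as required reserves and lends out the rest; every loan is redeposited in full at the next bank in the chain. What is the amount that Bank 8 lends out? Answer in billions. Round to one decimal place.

A$104.8 billion

Each bank lends a fraction (1 − rr) = 0.8000 of the deposit it receives, so Bank 8 receives 624.7·0.8000^7 and lends 624.7·0.8000^8 ≈ 104.8073 billion.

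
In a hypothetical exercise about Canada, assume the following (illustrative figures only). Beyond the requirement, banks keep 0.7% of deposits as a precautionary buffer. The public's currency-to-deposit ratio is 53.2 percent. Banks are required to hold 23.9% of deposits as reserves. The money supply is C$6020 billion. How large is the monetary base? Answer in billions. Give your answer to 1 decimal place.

The money multiplier is m = (1 + c) / (rr + e + c) = (1 + 0.532) / (0.239 + 0.007 + 0.532) ≈ 1.969152.
MB = M / m = 6020 / 1.969152 ≈ 3057.1535 billion.

C$3057.2 billion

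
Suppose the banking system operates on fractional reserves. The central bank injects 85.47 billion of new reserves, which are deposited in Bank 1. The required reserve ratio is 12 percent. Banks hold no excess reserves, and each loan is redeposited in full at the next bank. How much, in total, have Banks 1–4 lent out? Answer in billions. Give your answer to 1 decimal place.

Bank i lends (1 − rr)^i of the original deposit: Bank 1 lends 85.47·0.8800 = 75.2136, Bank 2 lends 85.47·0.8800² ≈ 66.1880, and so on.
Summing a geometric series: total = 85.47·[0.8800·(1 − 0.8800^4) / (1 − 0.8800)] ≈ 250.9029 billion.

250.9 billion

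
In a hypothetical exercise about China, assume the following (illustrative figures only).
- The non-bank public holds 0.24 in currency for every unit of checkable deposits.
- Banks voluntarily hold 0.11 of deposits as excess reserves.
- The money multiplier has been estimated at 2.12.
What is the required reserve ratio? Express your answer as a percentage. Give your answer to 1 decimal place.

23.5%

Using m = 2.12. Since m = (1 + c)/(c + rr + e), the denominator satisfies c + rr + e = (1 + c)/m = (1 + 0.24) / 2.12 ≈ 0.584906.
With c = 0.24 and e = 0.11, the required reserve ratio is 0.584906 − 0.24 − 0.11 = 0.234906.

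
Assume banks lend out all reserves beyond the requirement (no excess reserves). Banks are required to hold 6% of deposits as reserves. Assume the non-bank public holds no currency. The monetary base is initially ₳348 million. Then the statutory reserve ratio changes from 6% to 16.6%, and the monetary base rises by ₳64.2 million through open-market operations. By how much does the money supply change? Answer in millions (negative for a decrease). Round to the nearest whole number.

-3317 million

Before: m₁ = 1 / (0.06) ≈ 16.6667, MB₁ = 348, so M₁ = 16.6667 × 348 = 5800.0116 million.
After: m₂ = 1 / (0.166) ≈ 6.0241, MB₂ = 348 + 64.2 = 412.2, so M₂ = 6.0241 × 412.2 ≈ 2483.134 million.
ΔM = M₂ − M₁ = 2483.134 − 5800.0116 = -3316.8776 million.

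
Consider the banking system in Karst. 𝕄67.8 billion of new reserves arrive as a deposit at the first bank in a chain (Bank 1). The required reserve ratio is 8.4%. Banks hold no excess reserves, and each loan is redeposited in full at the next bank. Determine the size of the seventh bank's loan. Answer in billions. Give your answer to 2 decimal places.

Each bank lends a fraction (1 − rr) = 0.9160 of the deposit it receives, so Bank 7 receives 67.8·0.9160^6 and lends 67.8·0.9160^7 ≈ 36.6858 billion.

𝕄36.69 billion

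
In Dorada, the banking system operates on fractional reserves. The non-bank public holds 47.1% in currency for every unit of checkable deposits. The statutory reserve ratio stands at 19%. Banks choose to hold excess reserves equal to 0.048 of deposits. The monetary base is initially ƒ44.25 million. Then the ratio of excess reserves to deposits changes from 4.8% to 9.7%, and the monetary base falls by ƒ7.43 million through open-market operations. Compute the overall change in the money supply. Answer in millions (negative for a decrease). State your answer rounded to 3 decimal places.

Before: m₁ = (1 + 0.471) / (0.19 + 0.048 + 0.471) ≈ 2.074753, MB₁ = 44.25, so M₁ = 2.074753 × 44.25 ≈ 91.8078 million.
After: m₂ = (1 + 0.471) / (0.19 + 0.097 + 0.471) ≈ 1.940633, MB₂ = 44.25 − 7.43 = 36.82, so M₂ = 1.940633 × 36.82 ≈ 71.4541 million.
ΔM = M₂ − M₁ = 71.4541 − 91.8078 = -20.3537 million.

-20.354 million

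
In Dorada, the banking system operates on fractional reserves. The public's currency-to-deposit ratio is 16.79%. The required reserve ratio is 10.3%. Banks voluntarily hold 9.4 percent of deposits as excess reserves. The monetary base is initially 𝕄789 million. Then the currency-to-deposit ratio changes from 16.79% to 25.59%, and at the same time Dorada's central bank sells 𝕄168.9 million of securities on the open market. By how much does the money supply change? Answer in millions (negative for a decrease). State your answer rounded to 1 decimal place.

-805.7 million

Before: m₁ = (1 + 0.1679) / (0.103 + 0.094 + 0.1679) ≈ 3.20060, MB₁ = 789, so M₁ = 3.20060 × 789 = 2525.2734 million.
After: m₂ = (1 + 0.2559) / (0.103 + 0.094 + 0.2559) ≈ 2.77302, MB₂ = 789 − 168.9 = 620.1, so M₂ = 2.77302 × 620.1 ≈ 1719.5497 million.
ΔM = M₂ − M₁ = 1719.5497 − 2525.2734 = -805.7237 million.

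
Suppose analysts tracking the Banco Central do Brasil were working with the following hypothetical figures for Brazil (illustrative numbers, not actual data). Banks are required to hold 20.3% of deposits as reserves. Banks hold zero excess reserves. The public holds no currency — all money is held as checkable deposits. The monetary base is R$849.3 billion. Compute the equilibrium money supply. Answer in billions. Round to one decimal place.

With no currency drain or excess reserves, the money multiplier is m = 1/rr = 1/0.203 ≈ 4.92611.
Money supply M = m × MB = 4.92611 × 849.3 ≈ 4183.7452 billion.

R$4183.7 billion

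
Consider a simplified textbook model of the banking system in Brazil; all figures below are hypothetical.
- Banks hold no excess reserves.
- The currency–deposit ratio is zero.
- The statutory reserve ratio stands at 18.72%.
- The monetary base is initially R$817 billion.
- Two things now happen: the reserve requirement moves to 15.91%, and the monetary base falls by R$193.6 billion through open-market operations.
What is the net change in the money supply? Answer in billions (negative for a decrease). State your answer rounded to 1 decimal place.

Before: m₁ = 1 / (0.1872) ≈ 5.34188, MB₁ = 817, so M₁ = 5.34188 × 817 ≈ 4364.316 billion.
After: m₂ = 1 / (0.1591) ≈ 6.28536, MB₂ = 817 − 193.6 = 623.4, so M₂ = 6.28536 × 623.4 ≈ 3918.2934 billion.
ΔM = M₂ − M₁ = 3918.2934 − 4364.316 = -446.0226 billion.

-446.0 billion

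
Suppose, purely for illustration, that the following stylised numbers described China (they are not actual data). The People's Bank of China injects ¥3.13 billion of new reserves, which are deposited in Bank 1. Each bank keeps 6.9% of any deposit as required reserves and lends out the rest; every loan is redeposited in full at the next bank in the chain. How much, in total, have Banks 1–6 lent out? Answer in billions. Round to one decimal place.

¥14.7 billion

Bank i lends (1 − rr)^i of the original deposit: Bank 1 lends 3.13·0.9310 ≈ 2.9140, Bank 2 lends 3.13·0.9310² ≈ 2.7130, and so on.
Summing a geometric series: total = 3.13·[0.9310·(1 − 0.9310^6) / (1 − 0.9310)] ≈ 14.7317 billion.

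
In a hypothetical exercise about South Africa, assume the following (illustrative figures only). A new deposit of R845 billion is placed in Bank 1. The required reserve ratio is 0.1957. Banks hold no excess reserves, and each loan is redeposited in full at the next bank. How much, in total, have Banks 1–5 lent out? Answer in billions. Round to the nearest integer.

Bank i lends (1 − rr)^i of the original deposit: Bank 1 lends 845·0.8043 = 679.6335, Bank 2 lends 845·0.8043² ≈ 546.6292, and so on.
Summing a geometric series: total = 845·[0.8043·(1 − 0.8043^5) / (1 − 0.8043)] ≈ 2303.9417 billion.

R2304 billion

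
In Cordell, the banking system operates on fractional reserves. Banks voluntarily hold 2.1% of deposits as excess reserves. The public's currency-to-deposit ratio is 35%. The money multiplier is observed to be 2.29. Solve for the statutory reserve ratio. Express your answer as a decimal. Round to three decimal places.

Using m = 2.29. Since m = (1 + c)/(c + rr + e), the denominator satisfies c + rr + e = (1 + c)/m = (1 + 0.35) / 2.29 ≈ 0.589520.
With c = 0.35 and e = 0.021, the statutory reserve ratio is 0.589520 − 0.35 − 0.021 = 0.21852.

0.219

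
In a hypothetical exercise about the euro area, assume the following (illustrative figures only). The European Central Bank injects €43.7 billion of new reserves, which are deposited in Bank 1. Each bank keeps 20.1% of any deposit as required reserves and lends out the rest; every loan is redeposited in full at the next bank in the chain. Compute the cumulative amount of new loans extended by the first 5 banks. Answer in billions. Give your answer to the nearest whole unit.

€117 billion

Bank i lends (1 − rr)^i of the original deposit: Bank 1 lends 43.7·0.7990 = 34.9163, Bank 2 lends 43.7·0.7990² ≈ 27.8981, and so on.
Summing a geometric series: total = 43.7·[0.7990·(1 − 0.7990^5) / (1 − 0.7990)] ≈ 117.1456 billion.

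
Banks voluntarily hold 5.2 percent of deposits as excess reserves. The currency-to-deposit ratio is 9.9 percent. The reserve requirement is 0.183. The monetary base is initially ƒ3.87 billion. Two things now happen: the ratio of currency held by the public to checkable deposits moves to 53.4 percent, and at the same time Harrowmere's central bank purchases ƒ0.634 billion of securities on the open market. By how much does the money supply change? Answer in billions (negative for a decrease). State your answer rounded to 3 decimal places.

-3.749 billion

Before: m₁ = (1 + 0.099) / (0.183 + 0.052 + 0.099) ≈ 3.29042, MB₁ = 3.87, so M₁ = 3.29042 × 3.87 ≈ 12.7339 billion.
After: m₂ = (1 + 0.534) / (0.183 + 0.052 + 0.534) ≈ 1.99480, MB₂ = 3.87 + 0.634 = 4.504, so M₂ = 1.99480 × 4.504 ≈ 8.9846 billion.
ΔM = M₂ − M₁ = 8.9846 − 12.7339 = -3.7493 billion.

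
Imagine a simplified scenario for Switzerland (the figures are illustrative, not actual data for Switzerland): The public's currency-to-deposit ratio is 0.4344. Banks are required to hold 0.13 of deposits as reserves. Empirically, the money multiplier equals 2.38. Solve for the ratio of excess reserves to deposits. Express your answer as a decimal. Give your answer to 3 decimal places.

Using m = 2.38. Since m = (1 + c)/(c + rr + e), the denominator satisfies c + rr + e = (1 + c)/m = (1 + 0.4344) / 2.38 ≈ 0.602689.
With c = 0.4344 and rr = 0.13, the ratio of excess reserves to deposits is 0.602689 − 0.4344 − 0.13 = 0.038289.

0.038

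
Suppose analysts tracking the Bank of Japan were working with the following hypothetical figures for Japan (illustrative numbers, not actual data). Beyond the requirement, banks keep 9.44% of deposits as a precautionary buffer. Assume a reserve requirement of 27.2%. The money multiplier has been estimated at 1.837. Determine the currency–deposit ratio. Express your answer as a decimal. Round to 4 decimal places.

Using m = 1.837. From m = (1 + c)/(c + rr + e), rearranging gives 1 + c = m·(c + rr + e), so c·(1 − m) = m·(rr + e) − 1.
Hence c = [m·(rr + e) − 1]/(1 − m) = [1.837 × (0.272 + 0.0944) − 1] / (1 − 1.837) ≈ 0.390589.

0.3906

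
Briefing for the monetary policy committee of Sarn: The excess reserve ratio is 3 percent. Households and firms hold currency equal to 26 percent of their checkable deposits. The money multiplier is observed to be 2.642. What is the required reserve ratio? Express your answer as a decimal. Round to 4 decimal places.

Using m = 2.642. Since m = (1 + c)/(c + rr + e), the denominator satisfies c + rr + e = (1 + c)/m = (1 + 0.26) / 2.642 ≈ 0.476911.
With c = 0.26 and e = 0.03, the required reserve ratio is 0.476911 − 0.26 − 0.03 = 0.186911.

0.1869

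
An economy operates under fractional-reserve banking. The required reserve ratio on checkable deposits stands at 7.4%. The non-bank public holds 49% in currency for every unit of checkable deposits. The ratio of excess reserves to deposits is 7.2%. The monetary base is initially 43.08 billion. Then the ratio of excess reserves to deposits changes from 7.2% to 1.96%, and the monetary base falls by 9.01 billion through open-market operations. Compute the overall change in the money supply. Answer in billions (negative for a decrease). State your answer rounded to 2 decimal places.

-13.94 billion

Before: m₁ = (1 + 0.49) / (0.074 + 0.072 + 0.49) ≈ 2.34277, MB₁ = 43.08, so M₁ = 2.34277 × 43.08 ≈ 100.9265 billion.
After: m₂ = (1 + 0.49) / (0.074 + 0.0196 + 0.49) ≈ 2.55312, MB₂ = 43.08 − 9.01 = 34.07, so M₂ = 2.55312 × 34.07 ≈ 86.9848 billion.
ΔM = M₂ − M₁ = 86.9848 − 100.9265 = -13.9417 billion.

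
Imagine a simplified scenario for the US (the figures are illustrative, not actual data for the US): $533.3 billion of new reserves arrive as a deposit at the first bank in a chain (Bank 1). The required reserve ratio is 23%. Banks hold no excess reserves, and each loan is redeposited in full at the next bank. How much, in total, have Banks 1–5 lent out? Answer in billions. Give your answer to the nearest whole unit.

$1302 billion

Bank i lends (1 − rr)^i of the original deposit: Bank 1 lends 533.3·0.7700 = 410.6410, Bank 2 lends 533.3·0.7700² ≈ 316.1936, and so on.
Summing a geometric series: total = 533.3·[0.7700·(1 − 0.7700^5) / (1 − 0.7700)] ≈ 1302.1276 billion.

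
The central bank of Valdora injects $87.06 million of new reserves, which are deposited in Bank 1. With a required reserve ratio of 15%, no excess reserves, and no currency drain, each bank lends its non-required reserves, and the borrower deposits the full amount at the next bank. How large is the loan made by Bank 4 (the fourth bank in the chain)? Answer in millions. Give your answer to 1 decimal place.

Each bank lends a fraction (1 − rr) = 0.8500 of the deposit it receives, so Bank 4 receives 87.06·0.8500^3 and lends 87.06·0.8500^4 ≈ 45.4459 million.

$45.4 million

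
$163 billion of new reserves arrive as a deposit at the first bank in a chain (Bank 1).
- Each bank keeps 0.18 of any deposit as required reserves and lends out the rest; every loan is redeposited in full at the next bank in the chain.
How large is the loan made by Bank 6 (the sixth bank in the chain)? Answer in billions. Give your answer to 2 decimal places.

Each bank lends a fraction (1 − rr) = 0.8200 of the deposit it receives, so Bank 6 receives 163·0.8200^5 and lends 163·0.8200^6 ≈ 49.5531 billion.

$49.55 billion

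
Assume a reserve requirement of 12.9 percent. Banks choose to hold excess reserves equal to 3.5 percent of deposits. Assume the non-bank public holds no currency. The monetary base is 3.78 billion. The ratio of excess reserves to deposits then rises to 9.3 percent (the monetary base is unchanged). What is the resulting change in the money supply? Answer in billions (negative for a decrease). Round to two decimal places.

-6.02 billion

Initially m₁ = 1 / (0.129 + 0.035) ≈ 6.0976, so M₁ = 6.0976 × 3.78 ≈ 23.0489 billion.
After the change m₂ = 1 / (0.129 + 0.093) ≈ 4.5045, so M₂ = 4.5045 × 3.78 ≈ 17.027 billion.
ΔM = M₂ − M₁ = 17.027 − 23.0489 = -6.0219 billion.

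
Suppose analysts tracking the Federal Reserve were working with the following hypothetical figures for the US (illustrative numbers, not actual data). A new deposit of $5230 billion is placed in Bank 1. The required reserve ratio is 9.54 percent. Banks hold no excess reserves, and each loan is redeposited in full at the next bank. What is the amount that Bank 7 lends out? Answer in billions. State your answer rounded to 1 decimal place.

Each bank lends a fraction (1 − rr) = 0.9046 of the deposit it receives, so Bank 7 receives 5230·0.9046^6 and lends 5230·0.9046^7 ≈ 2592.3747 billion.

$2592.4 billion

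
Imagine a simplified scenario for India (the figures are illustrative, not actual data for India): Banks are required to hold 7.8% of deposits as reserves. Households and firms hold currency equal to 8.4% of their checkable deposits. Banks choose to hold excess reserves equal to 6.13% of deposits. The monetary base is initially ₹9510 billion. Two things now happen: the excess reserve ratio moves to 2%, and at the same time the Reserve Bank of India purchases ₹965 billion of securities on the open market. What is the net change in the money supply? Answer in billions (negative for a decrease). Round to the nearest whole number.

Before: m₁ = (1 + 0.084) / (0.078 + 0.0613 + 0.084) ≈ 4.854456, MB₁ = 9510, so M₁ = 4.854456 × 9510 ≈ 46165.8766 billion.
After: m₂ = (1 + 0.084) / (0.078 + 0.02 + 0.084) ≈ 5.956044, MB₂ = 9510 + 965 = 10475, so M₂ = 5.956044 × 10475 = 62389.5609 billion.
ΔM = M₂ − M₁ = 62389.5609 − 46165.8766 = 16223.6843 billion.

₹16224 billion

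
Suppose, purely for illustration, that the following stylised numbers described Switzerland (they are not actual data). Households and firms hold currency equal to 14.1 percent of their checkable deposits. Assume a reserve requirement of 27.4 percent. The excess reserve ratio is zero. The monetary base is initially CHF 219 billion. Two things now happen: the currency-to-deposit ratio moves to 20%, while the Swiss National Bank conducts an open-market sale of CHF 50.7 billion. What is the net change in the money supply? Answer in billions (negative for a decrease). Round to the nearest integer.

-176 billion

Before: m₁ = (1 + 0.141) / (0.274 + 0.141) ≈ 2.7494, MB₁ = 219, so M₁ = 2.7494 × 219 = 602.1186 billion.
After: m₂ = (1 + 0.2) / (0.274 + 0.2) ≈ 2.5316, MB₂ = 219 − 50.7 = 168.3, so M₂ = 2.5316 × 168.3 ≈ 426.0683 billion.
ΔM = M₂ − M₁ = 426.0683 − 602.1186 = -176.0503 billion.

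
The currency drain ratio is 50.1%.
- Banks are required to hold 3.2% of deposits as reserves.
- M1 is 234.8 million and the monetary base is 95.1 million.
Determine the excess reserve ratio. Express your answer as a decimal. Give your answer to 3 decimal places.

0.075

Using m = M/MB = 234.8/95.1 ≈ 2.468980. Since m = (1 + c)/(c + rr + e), the denominator satisfies c + rr + e = (1 + c)/m = (1 + 0.501) / 2.468980 ≈ 0.607943.
With c = 0.501 and rr = 0.032, the excess reserve ratio is 0.607943 − 0.501 − 0.032 = 0.074943.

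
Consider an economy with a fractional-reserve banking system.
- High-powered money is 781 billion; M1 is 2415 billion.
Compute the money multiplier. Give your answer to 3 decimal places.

3.092

The money multiplier is m = M / MB = 2415 / 781 ≈ 3.09219.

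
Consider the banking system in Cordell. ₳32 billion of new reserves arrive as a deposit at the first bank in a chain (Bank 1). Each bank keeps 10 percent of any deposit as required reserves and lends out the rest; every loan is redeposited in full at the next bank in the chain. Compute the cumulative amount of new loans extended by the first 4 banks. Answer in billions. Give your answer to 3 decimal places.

Bank i lends (1 − rr)^i of the original deposit: Bank 1 lends 32·0.9000 = 28.8000, Bank 2 lends 32·0.9000² = 25.9200, and so on.
Summing a geometric series: total = 32·[0.9000·(1 − 0.9000^4) / (1 − 0.9000)] = 99.0432 billion.

₳99.043 billion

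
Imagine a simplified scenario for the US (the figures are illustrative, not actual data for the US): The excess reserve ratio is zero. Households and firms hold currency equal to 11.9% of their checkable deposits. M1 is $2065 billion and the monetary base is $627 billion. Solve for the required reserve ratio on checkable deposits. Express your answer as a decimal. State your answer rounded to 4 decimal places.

Using m = M/MB = 2065/627 ≈ 3.293461. Since m = (1 + c)/(c + rr + e), the denominator satisfies c + rr + e = (1 + c)/m = (1 + 0.119) / 3.293461 ≈ 0.339764.
With c = 0.119 and e = 0, the required reserve ratio on checkable deposits is 0.339764 − 0.119 − 0 = 0.220764.

0.2208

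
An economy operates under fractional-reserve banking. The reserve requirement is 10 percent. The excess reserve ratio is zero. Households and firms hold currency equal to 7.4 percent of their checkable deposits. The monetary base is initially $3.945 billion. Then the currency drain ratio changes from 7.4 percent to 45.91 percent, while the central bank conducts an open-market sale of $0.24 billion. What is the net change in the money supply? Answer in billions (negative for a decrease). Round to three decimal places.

Before: m₁ = (1 + 0.074) / (0.1 + 0.074) ≈ 6.17241, MB₁ = 3.945, so M₁ = 6.17241 × 3.945 ≈ 24.3502 billion.
After: m₂ = (1 + 0.4591) / (0.1 + 0.4591) ≈ 2.60973, MB₂ = 3.945 − 0.24 = 3.705, so M₂ = 2.60973 × 3.705 ≈ 9.669 billion.
ΔM = M₂ − M₁ = 9.669 − 24.3502 = -14.6812 billion.

-14.681 billion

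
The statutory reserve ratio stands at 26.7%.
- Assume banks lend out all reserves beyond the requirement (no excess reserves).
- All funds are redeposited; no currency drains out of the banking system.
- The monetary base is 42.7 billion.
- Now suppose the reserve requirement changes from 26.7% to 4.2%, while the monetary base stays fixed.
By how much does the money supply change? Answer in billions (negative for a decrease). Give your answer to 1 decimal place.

Initially m₁ = 1 / (0.267) ≈ 3.7453, so M₁ = 3.7453 × 42.7 ≈ 159.9243 billion.
After the change m₂ = 1 / (0.042) ≈ 23.8095, so M₂ = 23.8095 × 42.7 ≈ 1016.6657 billion.
ΔM = M₂ − M₁ = 1016.6657 − 159.9243 = 856.7414 billion.

856.7 billion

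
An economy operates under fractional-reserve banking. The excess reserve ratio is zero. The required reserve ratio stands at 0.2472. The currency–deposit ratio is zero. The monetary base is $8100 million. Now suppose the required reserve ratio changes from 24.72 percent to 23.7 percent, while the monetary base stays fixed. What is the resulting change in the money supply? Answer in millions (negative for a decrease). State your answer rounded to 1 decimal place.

$1410.2 million

Initially m₁ = 1 / (0.2472) ≈ 4.045307, so M₁ = 4.045307 × 8100 = 32766.9867 million.
After the change m₂ = 1 / (0.237) ≈ 4.219409, so M₂ = 4.219409 × 8100 = 34177.2129 million.
ΔM = M₂ − M₁ = 34177.2129 − 32766.9867 = 1410.2262 million.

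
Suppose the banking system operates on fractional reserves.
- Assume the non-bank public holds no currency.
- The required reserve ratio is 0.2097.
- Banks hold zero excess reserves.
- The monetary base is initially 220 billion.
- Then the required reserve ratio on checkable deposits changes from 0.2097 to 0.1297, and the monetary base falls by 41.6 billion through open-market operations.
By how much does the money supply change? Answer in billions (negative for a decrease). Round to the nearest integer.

326 billion

Before: m₁ = 1 / (0.2097) ≈ 4.7687, MB₁ = 220, so M₁ = 4.7687 × 220 = 1049.114 billion.
After: m₂ = 1 / (0.1297) ≈ 7.7101, MB₂ = 220 − 41.6 = 178.4, so M₂ = 7.7101 × 178.4 ≈ 1375.4818 billion.
ΔM = M₂ − M₁ = 1375.4818 − 1049.114 = 326.3678 billion.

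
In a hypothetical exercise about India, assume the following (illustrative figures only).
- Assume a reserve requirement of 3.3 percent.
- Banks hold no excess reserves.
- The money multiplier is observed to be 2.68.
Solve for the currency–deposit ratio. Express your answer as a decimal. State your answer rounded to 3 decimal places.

0.543

Using m = 2.68. From m = (1 + c)/(c + rr + e), rearranging gives 1 + c = m·(c + rr + e), so c·(1 − m) = m·(rr + e) − 1.
Hence c = [m·(rr + e) − 1]/(1 − m) = [2.68 × (0.033 + 0) − 1] / (1 − 2.68) ≈ 0.542595.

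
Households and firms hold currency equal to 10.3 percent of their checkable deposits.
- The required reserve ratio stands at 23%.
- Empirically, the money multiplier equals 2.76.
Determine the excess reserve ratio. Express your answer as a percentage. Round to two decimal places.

Using m = 2.76. Since m = (1 + c)/(c + rr + e), the denominator satisfies c + rr + e = (1 + c)/m = (1 + 0.103) / 2.76 ≈ 0.399638.
With c = 0.103 and rr = 0.23, the excess reserve ratio is 0.399638 − 0.103 − 0.23 = 0.066638.

6.66%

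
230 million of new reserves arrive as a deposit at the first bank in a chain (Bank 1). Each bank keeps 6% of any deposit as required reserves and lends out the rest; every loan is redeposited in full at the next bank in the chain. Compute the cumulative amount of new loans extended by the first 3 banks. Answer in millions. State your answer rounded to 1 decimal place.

610.5 million

Bank i lends (1 − rr)^i of the original deposit: Bank 1 lends 230·0.9400 = 216.2000, Bank 2 lends 230·0.9400² = 203.2280, and so on.
Summing a geometric series: total = 230·[0.9400·(1 − 0.9400^3) / (1 − 0.9400)] ≈ 610.4623 million.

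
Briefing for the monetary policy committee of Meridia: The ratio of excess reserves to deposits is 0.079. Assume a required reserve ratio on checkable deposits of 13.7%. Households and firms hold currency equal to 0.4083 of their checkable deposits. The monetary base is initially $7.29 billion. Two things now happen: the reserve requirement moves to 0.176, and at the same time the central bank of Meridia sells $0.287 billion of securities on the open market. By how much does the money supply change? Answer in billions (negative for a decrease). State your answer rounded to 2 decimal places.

-1.58 billion

Before: m₁ = (1 + 0.4083) / (0.137 + 0.079 + 0.4083) ≈ 2.2558, MB₁ = 7.29, so M₁ = 2.2558 × 7.29 ≈ 16.4448 billion.
After: m₂ = (1 + 0.4083) / (0.176 + 0.079 + 0.4083) ≈ 2.1232, MB₂ = 7.29 − 0.287 = 7.003, so M₂ = 2.1232 × 7.003 ≈ 14.8688 billion.
ΔM = M₂ − M₁ = 14.8688 − 16.4448 = -1.576 billion.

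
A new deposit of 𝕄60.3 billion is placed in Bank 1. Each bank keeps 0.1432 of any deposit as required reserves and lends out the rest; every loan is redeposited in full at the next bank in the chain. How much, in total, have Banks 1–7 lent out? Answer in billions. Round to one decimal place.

Bank i lends (1 − rr)^i of the original deposit: Bank 1 lends 60.3·0.8568 ≈ 51.6650, Bank 2 lends 60.3·0.8568² ≈ 44.2666, and so on.
Summing a geometric series: total = 60.3·[0.8568·(1 − 0.8568^7) / (1 − 0.8568)] ≈ 238.4940 billion.

𝕄238.5 billion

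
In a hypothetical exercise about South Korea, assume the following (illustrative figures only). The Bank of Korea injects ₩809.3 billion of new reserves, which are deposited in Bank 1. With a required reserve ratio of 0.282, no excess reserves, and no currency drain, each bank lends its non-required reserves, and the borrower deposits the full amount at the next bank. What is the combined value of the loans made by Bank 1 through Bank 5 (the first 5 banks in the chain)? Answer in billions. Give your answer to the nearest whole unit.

₩1667 billion

Bank i lends (1 − rr)^i of the original deposit: Bank 1 lends 809.3·0.7180 = 581.0774, Bank 2 lends 809.3·0.7180² ≈ 417.2136, and so on.
Summing a geometric series: total = 809.3·[0.7180·(1 − 0.7180^5) / (1 − 0.7180)] ≈ 1667.3640 billion.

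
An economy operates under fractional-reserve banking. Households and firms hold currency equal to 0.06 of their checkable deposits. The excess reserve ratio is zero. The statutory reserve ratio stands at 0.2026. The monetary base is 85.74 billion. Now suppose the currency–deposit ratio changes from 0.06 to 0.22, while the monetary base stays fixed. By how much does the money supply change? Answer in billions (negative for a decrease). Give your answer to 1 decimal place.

Initially m₁ = (1 + 0.06) / (0.2026 + 0.06) ≈ 4.0366, so M₁ = 4.0366 × 85.74 ≈ 346.0981 billion.
After the change m₂ = (1 + 0.22) / (0.2026 + 0.22) ≈ 2.8869, so M₂ = 2.8869 × 85.74 ≈ 247.5228 billion.
ΔM = M₂ − M₁ = 247.5228 − 346.0981 = -98.5753 billion.

-98.6 billion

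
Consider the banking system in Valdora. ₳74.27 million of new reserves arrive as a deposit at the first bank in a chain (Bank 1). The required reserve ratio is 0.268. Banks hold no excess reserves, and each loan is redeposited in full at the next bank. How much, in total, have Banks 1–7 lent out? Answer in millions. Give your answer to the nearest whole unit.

₳180 million

Bank i lends (1 − rr)^i of the original deposit: Bank 1 lends 74.27·0.7320 ≈ 54.3656, Bank 2 lends 74.27·0.7320² ≈ 39.7956, and so on.
Summing a geometric series: total = 74.27·[0.7320·(1 − 0.7320^7) / (1 − 0.7320)] ≈ 180.0131 million.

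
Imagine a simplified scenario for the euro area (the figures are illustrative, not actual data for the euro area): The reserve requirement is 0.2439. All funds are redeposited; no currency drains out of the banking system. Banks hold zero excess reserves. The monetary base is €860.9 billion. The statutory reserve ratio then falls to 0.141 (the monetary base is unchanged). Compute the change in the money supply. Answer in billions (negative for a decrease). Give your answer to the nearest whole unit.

Initially m₁ = 1 / (0.2439) ≈ 4.1, so M₁ = 4.1 × 860.9 = 3529.69 billion.
After the change m₂ = 1 / (0.141) ≈ 7.0922, so M₂ = 7.0922 × 860.9 ≈ 6105.675 billion.
ΔM = M₂ − M₁ = 6105.675 − 3529.69 = 2575.985 billion.

€2576 billion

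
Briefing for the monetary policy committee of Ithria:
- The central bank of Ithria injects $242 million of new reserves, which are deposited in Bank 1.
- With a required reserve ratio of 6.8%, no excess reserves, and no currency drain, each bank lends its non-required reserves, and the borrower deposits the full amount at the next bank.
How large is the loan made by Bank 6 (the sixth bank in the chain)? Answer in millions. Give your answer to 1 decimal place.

$158.6 million

Each bank lends a fraction (1 − rr) = 0.9320 of the deposit it receives, so Bank 6 receives 242·0.9320^5 and lends 242·0.9320^6 ≈ 158.6028 million.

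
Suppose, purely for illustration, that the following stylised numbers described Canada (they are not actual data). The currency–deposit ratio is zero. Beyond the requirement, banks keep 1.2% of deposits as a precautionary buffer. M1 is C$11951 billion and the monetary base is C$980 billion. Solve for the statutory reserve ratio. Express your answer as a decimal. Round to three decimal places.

0.070

Using m = M/MB = 11951/980 ≈ 12.194898. Since m = (1 + c)/(c + rr + e), the denominator satisfies c + rr + e = (1 + c)/m = (1 + 0) / 12.194898 ≈ 0.082002.
With c = 0 and e = 0.012, the statutory reserve ratio is 0.082002 − 0 − 0.012 = 0.070002.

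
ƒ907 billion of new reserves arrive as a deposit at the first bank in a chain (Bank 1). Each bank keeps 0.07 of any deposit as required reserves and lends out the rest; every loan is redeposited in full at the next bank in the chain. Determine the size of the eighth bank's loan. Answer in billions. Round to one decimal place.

ƒ507.5 billion

Each bank lends a fraction (1 − rr) = 0.9300 of the deposit it receives, so Bank 8 receives 907·0.9300^7 and lends 907·0.9300^8 ≈ 507.5407 billion.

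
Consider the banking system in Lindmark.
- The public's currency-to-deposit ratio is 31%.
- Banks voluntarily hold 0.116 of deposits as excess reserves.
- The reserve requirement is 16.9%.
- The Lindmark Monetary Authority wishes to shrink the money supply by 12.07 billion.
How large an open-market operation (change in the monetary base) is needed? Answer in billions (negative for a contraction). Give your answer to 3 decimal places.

-5.482 billion

The money multiplier is m = (1 + c) / (rr + e + c) = (1 + 0.31) / (0.169 + 0.116 + 0.31) ≈ 2.201681.
ΔMB = ΔM / m = (−12.07) / 2.201681 ≈ -5.4822 billion.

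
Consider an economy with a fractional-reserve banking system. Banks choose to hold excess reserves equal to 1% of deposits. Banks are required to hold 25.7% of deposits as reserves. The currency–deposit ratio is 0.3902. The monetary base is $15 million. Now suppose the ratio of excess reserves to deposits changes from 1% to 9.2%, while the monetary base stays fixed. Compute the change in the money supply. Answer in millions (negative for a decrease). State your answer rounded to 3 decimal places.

-3.520 million

Initially m₁ = (1 + 0.3902) / (0.257 + 0.01 + 0.3902) ≈ 2.115338, so M₁ = 2.115338 × 15 ≈ 31.7301 million.
After the change m₂ = (1 + 0.3902) / (0.257 + 0.092 + 0.3902) ≈ 1.880682, so M₂ = 1.880682 × 15 ≈ 28.2102 million.
ΔM = M₂ − M₁ = 28.2102 − 31.7301 = -3.5199 million.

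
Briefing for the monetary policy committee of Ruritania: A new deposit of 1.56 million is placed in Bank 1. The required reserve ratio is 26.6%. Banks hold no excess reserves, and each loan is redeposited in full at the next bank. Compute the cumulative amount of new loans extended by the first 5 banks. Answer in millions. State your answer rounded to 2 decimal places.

3.39 million

Bank i lends (1 − rr)^i of the original deposit: Bank 1 lends 1.56·0.7340 ≈ 1.1450, Bank 2 lends 1.56·0.7340² ≈ 0.8405, and so on.
Summing a geometric series: total = 1.56·[0.7340·(1 − 0.7340^5) / (1 − 0.7340)] ≈ 3.3876 million.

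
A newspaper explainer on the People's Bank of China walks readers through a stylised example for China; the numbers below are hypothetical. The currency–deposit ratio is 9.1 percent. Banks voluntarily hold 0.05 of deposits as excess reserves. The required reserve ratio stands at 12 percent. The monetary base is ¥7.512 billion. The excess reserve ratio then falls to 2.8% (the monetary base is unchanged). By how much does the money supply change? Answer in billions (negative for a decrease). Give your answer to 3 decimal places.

Initially m₁ = (1 + 0.091) / (0.12 + 0.05 + 0.091) ≈ 4.18008, so M₁ = 4.18008 × 7.512 ≈ 31.4008 billion.
After the change m₂ = (1 + 0.091) / (0.12 + 0.028 + 0.091) ≈ 4.56485, so M₂ = 4.56485 × 7.512 ≈ 34.2912 billion.
ΔM = M₂ − M₁ = 34.2912 − 31.4008 = 2.8904 billion.

¥2.890 billion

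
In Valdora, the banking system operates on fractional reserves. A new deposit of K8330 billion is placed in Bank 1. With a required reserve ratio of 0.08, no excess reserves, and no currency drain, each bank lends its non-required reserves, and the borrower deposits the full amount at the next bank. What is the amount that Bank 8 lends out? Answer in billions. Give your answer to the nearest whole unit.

Each bank lends a fraction (1 − rr) = 0.9200 of the deposit it receives, so Bank 8 receives 8330·0.9200^7 and lends 8330·0.9200^8 ≈ 4275.1132 billion.

K4275 billion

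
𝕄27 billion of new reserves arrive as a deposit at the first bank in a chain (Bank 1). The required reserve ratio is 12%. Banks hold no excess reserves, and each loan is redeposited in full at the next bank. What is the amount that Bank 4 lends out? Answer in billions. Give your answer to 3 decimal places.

𝕄16.192 billion

Each bank lends a fraction (1 − rr) = 0.8800 of the deposit it receives, so Bank 4 receives 27·0.8800^3 and lends 27·0.8800^4 ≈ 16.1918 billion.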